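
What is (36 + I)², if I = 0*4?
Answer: 1296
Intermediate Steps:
I = 0
(36 + I)² = (36 + 0)² = 36² = 1296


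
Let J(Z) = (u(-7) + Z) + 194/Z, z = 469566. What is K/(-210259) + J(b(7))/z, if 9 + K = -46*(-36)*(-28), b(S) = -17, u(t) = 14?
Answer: 370158547039/1678418119098 ≈ 0.22054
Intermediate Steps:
J(Z) = 14 + Z + 194/Z (J(Z) = (14 + Z) + 194/Z = 14 + Z + 194/Z)
K = -46377 (K = -9 - 46*(-36)*(-28) = -9 + 1656*(-28) = -9 - 46368 = -46377)
K/(-210259) + J(b(7))/z = -46377/(-210259) + (14 - 17 + 194/(-17))/469566 = -46377*(-1/210259) + (14 - 17 + 194*(-1/17))*(1/469566) = 46377/210259 + (14 - 17 - 194/17)*(1/469566) = 46377/210259 - 245/17*1/469566 = 46377/210259 - 245/7982622 = 370158547039/1678418119098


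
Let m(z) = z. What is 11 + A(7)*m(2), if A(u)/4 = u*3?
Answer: 179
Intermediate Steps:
A(u) = 12*u (A(u) = 4*(u*3) = 4*(3*u) = 12*u)
11 + A(7)*m(2) = 11 + (12*7)*2 = 11 + 84*2 = 11 + 168 = 179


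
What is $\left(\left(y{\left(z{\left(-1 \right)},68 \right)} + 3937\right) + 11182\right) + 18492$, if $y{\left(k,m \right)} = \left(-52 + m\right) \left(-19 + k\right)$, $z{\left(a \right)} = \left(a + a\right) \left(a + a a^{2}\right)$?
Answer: $33371$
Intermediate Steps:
$z{\left(a \right)} = 2 a \left(a + a^{3}\right)$
$\left(\left(y{\left(z{\left(-1 \right)},68 \right)} + 3937\right) + 11182\right) + 18492 = \left(\left(\left(988 - 52 \cdot 2 \left(-1\right)^{2} \left(1 + \left(-1\right)^{2}\right) - 1292 + 2 \left(-1\right)^{2} \left(1 + \left(-1\right)^{2}\right) 68\right) + 3937\right) + 11182\right) + 18492 = \left(\left(\left(988 - 52 \cdot 2 \cdot 1 \left(1 + 1\right) - 1292 + 2 \cdot 1 \left(1 + 1\right) 68\right) + 3937\right) + 11182\right) + 18492 = \left(\left(\left(988 - 52 \cdot 2 \cdot 1 \cdot 2 - 1292 + 2 \cdot 1 \cdot 2 \cdot 68\right) + 3937\right) + 11182\right) + 18492 = \left(\left(\left(988 - 208 - 1292 + 4 \cdot 68\right) + 3937\right) + 11182\right) + 18492 = \left(\left(\left(988 - 208 - 1292 + 272\right) + 3937\right) + 11182\right) + 18492 = \left(\left(-240 + 3937\right) + 11182\right) + 18492 = \left(3697 + 11182\right) + 18492 = 14879 + 18492 = 33371$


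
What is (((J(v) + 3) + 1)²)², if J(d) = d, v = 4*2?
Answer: 20736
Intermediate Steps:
v = 8
(((J(v) + 3) + 1)²)² = (((8 + 3) + 1)²)² = ((11 + 1)²)² = (12²)² = 144² = 20736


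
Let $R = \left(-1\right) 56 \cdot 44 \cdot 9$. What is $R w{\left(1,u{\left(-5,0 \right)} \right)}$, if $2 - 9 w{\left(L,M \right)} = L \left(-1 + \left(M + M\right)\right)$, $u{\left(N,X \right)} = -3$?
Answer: $-22176$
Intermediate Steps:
$w{\left(L,M \right)} = \frac{2}{9} - \frac{L \left(-1 + 2 M\right)}{9}$ ($w{\left(L,M \right)} = \frac{2}{9} - \frac{L \left(-1 + \left(M + M\right)\right)}{9} = \frac{2}{9} - \frac{L \left(-1 + 2 M\right)}{9}$)
$R = -22176$ ($R = \left(-56\right) 44 \cdot 9 = \left(-2464\right) 9 = -22176$)
$R w{\left(1,u{\left(-5,0 \right)} \right)} = - 22176 \left(\frac{2}{9} + \frac{1}{9} \cdot 1 - \frac{2}{9} \left(-3\right)\right) = - 22176 \left(\frac{2}{9} + \frac{1}{9} + \frac{2}{3}\right) = \left(-22176\right) 1 = -22176$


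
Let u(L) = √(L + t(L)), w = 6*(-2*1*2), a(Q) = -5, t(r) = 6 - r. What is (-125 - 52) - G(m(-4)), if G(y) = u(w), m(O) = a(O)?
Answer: -177 - √6 ≈ -179.45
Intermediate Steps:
m(O) = -5
w = -24 (w = 6*(-2*2) = 6*(-4) = -24)
u(L) = √6 (u(L) = √(L + (6 - L)) = √6)
G(y) = √6
(-125 - 52) - G(m(-4)) = (-125 - 52) - √6 = -177 - √6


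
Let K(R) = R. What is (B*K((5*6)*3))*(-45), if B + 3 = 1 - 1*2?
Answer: 16200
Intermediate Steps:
B = -4 (B = -3 + (1 - 1*2) = -3 + (1 - 2) = -3 - 1 = -4)
(B*K((5*6)*3))*(-45) = -4*5*6*3*(-45) = -120*3*(-45) = -4*90*(-45) = -360*(-45) = 16200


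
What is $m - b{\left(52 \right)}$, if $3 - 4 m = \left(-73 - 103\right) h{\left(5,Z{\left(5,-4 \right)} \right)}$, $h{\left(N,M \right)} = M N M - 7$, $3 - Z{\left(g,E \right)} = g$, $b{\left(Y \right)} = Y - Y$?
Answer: $\frac{2291}{4} \approx 572.75$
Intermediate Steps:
$b{\left(Y \right)} = 0$
$Z{\left(g,E \right)} = 3 - g$
$h{\left(N,M \right)} = -7 + N M^{2}$ ($h{\left(N,M \right)} = N M^{2} - 7 = -7 + N M^{2}$)
$m = \frac{2291}{4}$ ($m = \frac{3}{4} - \frac{\left(-73 - 103\right) \left(-7 + 5 \left(3 - 5\right)^{2}\right)}{4} = \frac{3}{4} - \frac{\left(-176\right) \left(-7 + 5 \left(3 - 5\right)^{2}\right)}{4} = \frac{3}{4} - \frac{\left(-176\right) \left(-7 + 5 \left(-2\right)^{2}\right)}{4} = \frac{3}{4} - \frac{\left(-176\right) \left(-7 + 5 \cdot 4\right)}{4} = \frac{3}{4} - \frac{\left(-176\right) \left(-7 + 20\right)}{4} = \frac{3}{4} - \frac{\left(-176\right) 13}{4} = \frac{3}{4} - -572 = \frac{3}{4} + 572 = \frac{2291}{4} \approx 572.75$)
$m - b{\left(52 \right)} = \frac{2291}{4} - 0 = \frac{2291}{4} + 0 = \frac{2291}{4}$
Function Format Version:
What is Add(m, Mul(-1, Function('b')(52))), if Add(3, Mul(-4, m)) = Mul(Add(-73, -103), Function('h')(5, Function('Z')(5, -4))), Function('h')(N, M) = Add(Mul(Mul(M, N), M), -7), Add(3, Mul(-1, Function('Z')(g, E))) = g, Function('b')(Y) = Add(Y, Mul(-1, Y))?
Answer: Rational(2291, 4) ≈ 572.75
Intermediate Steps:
Function('b')(Y) = 0
Function('Z')(g, E) = Add(3, Mul(-1, g))
Function('h')(N, M) = Add(-7, Mul(N, Pow(M, 2))) (Function('h')(N, M) = Add(Mul(N, Pow(M, 2)), -7) = Add(-7, Mul(N, Pow(M, 2))))
m = Rational(2291, 4) (m = Add(Rational(3, 4), Mul(Rational(-1, 4), Mul(Add(-73, -103), Add(-7, Mul(5, Pow(Add(3, Mul(-1, 5)), 2)))))) = Add(Rational(3, 4), Mul(Rational(-1, 4), Mul(-176, Add(-7, Mul(5, Pow(Add(3, -5), 2)))))) = Add(Rational(3, 4), Mul(Rational(-1, 4), Mul(-176, Add(-7, Mul(5, Pow(-2, 2)))))) = Add(Rational(3, 4), Mul(Rational(-1, 4), Mul(-176, Add(-7, Mul(5, 4))))) = Add(Rational(3, 4), Mul(Rational(-1, 4), Mul(-176, Add(-7, 20)))) = Add(Rational(3, 4), Mul(Rational(-1, 4), Mul(-176, 13))) = Add(Rational(3, 4), Mul(Rational(-1, 4), -2288)) = Add(Rational(3, 4), 572) = Rational(2291, 4) ≈ 572.75)
Add(m, Mul(-1, Function('b')(52))) = Add(Rational(2291, 4), Mul(-1, 0)) = Add(Rational(2291, 4), 0) = Rational(2291, 4)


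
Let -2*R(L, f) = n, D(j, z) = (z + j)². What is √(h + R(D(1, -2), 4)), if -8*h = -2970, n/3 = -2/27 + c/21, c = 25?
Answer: √651931/42 ≈ 19.224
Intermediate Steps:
D(j, z) = (j + z)²
n = 211/63 (n = 3*(-2/27 + 25/21) = 3*(211/189) = 211/63 ≈ 3.3492)
h = 1485/4 (h = -⅛*(-2970) = 1485/4 ≈ 371.25)
R(L, f) = -211/126 (R(L, f) = -½*211/63 = -211/126)
√(h + R(D(1, -2), 4)) = √(1485/4 - 211/126) = √(93133/252) = √651931/42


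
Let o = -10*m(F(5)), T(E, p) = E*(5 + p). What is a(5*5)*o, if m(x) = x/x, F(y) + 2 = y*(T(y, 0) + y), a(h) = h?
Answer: -250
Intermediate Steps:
F(y) = -2 + 6*y**2 (F(y) = -2 + y*(y*(5 + 0) + y) = -2 + y*(y*5 + y) = -2 + y*(5*y + y) = -2 + y*(6*y) = -2 + 6*y**2)
m(x) = 1
o = -10 (o = -10*1 = -10)
a(5*5)*o = (5*5)*(-10) = 25*(-10) = -250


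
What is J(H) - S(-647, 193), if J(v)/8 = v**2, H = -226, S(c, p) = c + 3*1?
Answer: 409252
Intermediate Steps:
S(c, p) = 3 + c (S(c, p) = c + 3 = 3 + c)
J(v) = 8*v**2
J(H) - S(-647, 193) = 8*(-226)**2 - (3 - 647) = 8*51076 - 1*(-644) = 408608 + 644 = 409252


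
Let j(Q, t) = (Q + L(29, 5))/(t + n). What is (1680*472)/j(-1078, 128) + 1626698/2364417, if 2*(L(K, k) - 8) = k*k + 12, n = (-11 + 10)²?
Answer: -161239236656222/1657456317 ≈ -97281.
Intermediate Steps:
n = 1 (n = (-1)² = 1)
L(K, k) = 14 + k²/2 (L(K, k) = 8 + (k*k + 12)/2 = 8 + (k² + 12)/2 = 8 + (12 + k²)/2 = 8 + (6 + k²/2) = 14 + k²/2)
j(Q, t) = (53/2 + Q)/(1 + t) (j(Q, t) = (Q + (14 + (½)*5²))/(t + 1) = (Q + (14 + (½)*25))/(1 + t) = (Q + (14 + 25/2))/(1 + t) = (Q + 53/2)/(1 + t) = (53/2 + Q)/(1 + t))
(1680*472)/j(-1078, 128) + 1626698/2364417 = (1680*472)/(((53/2 - 1078)/(1 + 128))) + 1626698/2364417 = 792960/((-2103/2/129)) + 1626698*(1/2364417) = 792960/(((1/129)*(-2103/2))) + 1626698/2364417 = 792960/(-701/86) + 1626698/2364417 = 792960*(-86/701) + 1626698/2364417 = -68194560/701 + 1626698/2364417 = -161239236656222/1657456317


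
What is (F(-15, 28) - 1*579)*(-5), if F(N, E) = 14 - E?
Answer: 2965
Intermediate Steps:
(F(-15, 28) - 1*579)*(-5) = ((14 - 1*28) - 1*579)*(-5) = ((14 - 28) - 579)*(-5) = (-14 - 579)*(-5) = -593*(-5) = 2965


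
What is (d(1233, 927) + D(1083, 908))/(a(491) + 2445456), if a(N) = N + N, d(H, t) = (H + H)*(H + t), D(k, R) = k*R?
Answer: 3154962/1223219 ≈ 2.5792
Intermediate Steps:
D(k, R) = R*k
d(H, t) = 2*H*(H + t) (d(H, t) = (2*H)*(H + t) = 2*H*(H + t))
a(N) = 2*N
(d(1233, 927) + D(1083, 908))/(a(491) + 2445456) = (2*1233*(1233 + 927) + 908*1083)/(2*491 + 2445456) = (2*1233*2160 + 983364)/(982 + 2445456) = (5326560 + 983364)/2446438 = 6309924*(1/2446438) = 3154962/1223219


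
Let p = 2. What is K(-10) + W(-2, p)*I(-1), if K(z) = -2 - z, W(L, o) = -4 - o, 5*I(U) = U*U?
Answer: 34/5 ≈ 6.8000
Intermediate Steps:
I(U) = U**2/5 (I(U) = (U*U)/5 = U**2/5)
K(-10) + W(-2, p)*I(-1) = (-2 - 1*(-10)) + (-4 - 1*2)*((1/5)*(-1)**2) = (-2 + 10) + (-4 - 2)*((1/5)*1) = 8 - 6*1/5 = 8 - 6/5 = 34/5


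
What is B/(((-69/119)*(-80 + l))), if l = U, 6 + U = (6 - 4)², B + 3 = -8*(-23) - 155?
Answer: 1547/2829 ≈ 0.54684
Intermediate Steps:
B = 26 (B = -3 + (-8*(-23) - 155) = -3 + (184 - 155) = -3 + 29 = 26)
U = -2 (U = -6 + (6 - 4)² = -6 + 2² = -6 + 4 = -2)
l = -2
B/(((-69/119)*(-80 + l))) = 26/(((-69/119)*(-80 - 2))) = 26/((-69*1/119*(-82))) = 26/((-69/119*(-82))) = 26/(5658/119) = 26*(119/5658) = 1547/2829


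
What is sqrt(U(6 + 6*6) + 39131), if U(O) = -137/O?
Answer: sqrt(69021330)/42 ≈ 197.81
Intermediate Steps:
sqrt(U(6 + 6*6) + 39131) = sqrt(-137/(6 + 6*6) + 39131) = sqrt(-137/(6 + 36) + 39131) = sqrt(-137/42 + 39131) = sqrt(1643365/42) = sqrt(69021330)/42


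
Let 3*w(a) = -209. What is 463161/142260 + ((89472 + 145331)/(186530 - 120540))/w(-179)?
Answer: 209588853439/65401237220 ≈ 3.2047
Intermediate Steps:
w(a) = -209/3 (w(a) = (⅓)*(-209) = -209/3)
463161/142260 + ((89472 + 145331)/(186530 - 120540))/w(-179) = 463161/142260 + ((89472 + 145331)/(186530 - 120540))/(-209/3) = 463161*(1/142260) + (234803/65990)*(-3/209) = 154387/47420 + (234803*(1/65990))*(-3/209) = 154387/47420 + (234803/65990)*(-3/209) = 154387/47420 - 704409/13791910 = 209588853439/65401237220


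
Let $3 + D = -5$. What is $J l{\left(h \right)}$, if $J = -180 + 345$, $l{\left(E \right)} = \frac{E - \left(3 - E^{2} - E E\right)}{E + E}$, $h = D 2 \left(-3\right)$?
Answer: $\frac{255915}{32} \approx 7997.3$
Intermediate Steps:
$D = -8$ ($D = -3 - 5 = -8$)
$h = 48$ ($h = \left(-8\right) 2 \left(-3\right) = \left(-16\right) \left(-3\right) = 48$)
$l{\left(E \right)} = \frac{-3 + E + 2 E^{2}}{2 E}$ ($l{\left(E \right)} = \frac{E + \left(\left(E^{2} + E^{2}\right) - 3\right)}{2 E} = \left(E + \left(2 E^{2} - 3\right)\right) \frac{1}{2 E} = \left(E + \left(-3 + 2 E^{2}\right)\right) \frac{1}{2 E} = \left(-3 + E + 2 E^{2}\right) \frac{1}{2 E} = \frac{-3 + E + 2 E^{2}}{2 E}$)
$J = 165$
$J l{\left(h \right)} = 165 \left(\frac{1}{2} + 48 - \frac{3}{2 \cdot 48}\right) = 165 \left(\frac{1}{2} + 48 - \frac{1}{32}\right) = 165 \cdot \frac{1551}{32} = \frac{255915}{32}$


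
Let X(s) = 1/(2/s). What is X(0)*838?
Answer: 0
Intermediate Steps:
X(s) = s/2
X(0)*838 = ((½)*0)*838 = 0*838 = 0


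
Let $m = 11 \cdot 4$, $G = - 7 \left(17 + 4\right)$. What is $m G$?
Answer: $-6468$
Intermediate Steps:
$G = -147$ ($G = \left(-7\right) 21 = -147$)
$m = 44$
$m G = 44 \left(-147\right) = -6468$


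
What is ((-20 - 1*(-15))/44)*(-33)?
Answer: 15/4 ≈ 3.7500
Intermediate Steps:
((-20 - 1*(-15))/44)*(-33) = ((-20 + 15)*(1/44))*(-33) = -5*1/44*(-33) = -5/44*(-33) = 15/4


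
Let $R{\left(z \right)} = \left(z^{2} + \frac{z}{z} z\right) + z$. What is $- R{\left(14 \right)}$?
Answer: $-224$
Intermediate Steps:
$R{\left(z \right)} = z^{2} + 2 z$ ($R{\left(z \right)} = \left(z^{2} + 1 z\right) + z = \left(z^{2} + z\right) + z = \left(z + z^{2}\right) + z = z^{2} + 2 z$)
$- R{\left(14 \right)} = - 14 \left(2 + 14\right) = - 14 \cdot 16 = \left(-1\right) 224 = -224$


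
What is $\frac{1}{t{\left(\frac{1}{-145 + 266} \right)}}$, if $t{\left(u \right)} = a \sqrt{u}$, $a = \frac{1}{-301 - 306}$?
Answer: $-6677$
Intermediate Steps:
$a = - \frac{1}{607}$ ($a = \frac{1}{-607} = - \frac{1}{607} \approx -0.0016474$)
$t{\left(u \right)} = - \frac{\sqrt{u}}{607}$
$\frac{1}{t{\left(\frac{1}{-145 + 266} \right)}} = \frac{1}{\left(- \frac{1}{607}\right) \sqrt{\frac{1}{-145 + 266}}} = \frac{1}{\left(- \frac{1}{607}\right) \sqrt{\frac{1}{121}}} = \frac{1}{\left(- \frac{1}{607}\right) \frac{1}{11}} = \frac{1}{- \frac{1}{6677}} = -6677$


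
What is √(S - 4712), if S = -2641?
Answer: 3*I*√817 ≈ 85.75*I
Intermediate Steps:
√(S - 4712) = √(-2641 - 4712) = √(-7353) = 3*I*√817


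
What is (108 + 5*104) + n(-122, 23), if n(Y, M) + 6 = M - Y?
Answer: 767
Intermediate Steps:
n(Y, M) = -6 + M - Y (n(Y, M) = -6 + (M - Y) = -6 + M - Y)
(108 + 5*104) + n(-122, 23) = (108 + 5*104) + (-6 + 23 - 1*(-122)) = (108 + 520) + (-6 + 23 + 122) = 628 + 139 = 767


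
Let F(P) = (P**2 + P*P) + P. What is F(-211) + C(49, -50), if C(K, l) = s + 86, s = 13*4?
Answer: 88969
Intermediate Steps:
s = 52
F(P) = P + 2*P**2 (F(P) = (P**2 + P**2) + P = 2*P**2 + P = P + 2*P**2)
C(K, l) = 138 (C(K, l) = 52 + 86 = 138)
F(-211) + C(49, -50) = -211*(1 + 2*(-211)) + 138 = -211*(1 - 422) + 138 = -211*(-421) + 138 = 88831 + 138 = 88969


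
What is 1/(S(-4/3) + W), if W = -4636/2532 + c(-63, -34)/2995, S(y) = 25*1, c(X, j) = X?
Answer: 1895835/43884791 ≈ 0.043200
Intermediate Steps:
S(y) = 25
W = -3511084/1895835 (W = -4636/2532 - 63/2995 = -4636*1/2532 - 63*1/2995 = -1159/633 - 63/2995 = -3511084/1895835 ≈ -1.8520)
1/(S(-4/3) + W) = 1/(25 - 3511084/1895835) = 1/(43884791/1895835) = 1895835/43884791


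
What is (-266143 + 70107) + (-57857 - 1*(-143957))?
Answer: -109936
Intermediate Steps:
(-266143 + 70107) + (-57857 - 1*(-143957)) = -196036 + (-57857 + 143957) = -196036 + 86100 = -109936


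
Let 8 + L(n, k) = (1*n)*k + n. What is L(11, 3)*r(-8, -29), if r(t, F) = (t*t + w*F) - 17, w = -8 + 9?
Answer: 648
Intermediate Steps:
w = 1
L(n, k) = -8 + n + k*n (L(n, k) = -8 + ((1*n)*k + n) = -8 + (n*k + n) = -8 + (k*n + n) = -8 + (n + k*n) = -8 + n + k*n)
r(t, F) = -17 + F + t² (r(t, F) = (t*t + 1*F) - 17 = (t² + F) - 17 = (F + t²) - 17 = -17 + F + t²)
L(11, 3)*r(-8, -29) = (-8 + 11 + 3*11)*(-17 - 29 + (-8)²) = (-8 + 11 + 33)*(-17 - 29 + 64) = 36*18 = 648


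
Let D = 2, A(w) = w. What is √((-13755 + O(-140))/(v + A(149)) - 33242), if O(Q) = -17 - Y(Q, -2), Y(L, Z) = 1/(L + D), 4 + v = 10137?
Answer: I*√16732391767302903/709458 ≈ 182.33*I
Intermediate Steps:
v = 10133 (v = -4 + 10137 = 10133)
Y(L, Z) = 1/(2 + L) (Y(L, Z) = 1/(L + 2) = 1/(2 + L))
O(Q) = -17 - 1/(2 + Q)
√((-13755 + O(-140))/(v + A(149)) - 33242) = √((-13755 + (-35 - 17*(-140))/(2 - 140))/(10133 + 149) - 33242) = √((-13755 + (-35 + 2380)/(-138))/10282 - 33242) = √((-13755 - 1/138*2345)*(1/10282) - 33242) = √((-13755 - 2345/138)*(1/10282) - 33242) = √(-1900535/138*1/10282 - 33242) = √(-1900535/1418916 - 33242) = √(-47169506207/1418916) = I*√16732391767302903/709458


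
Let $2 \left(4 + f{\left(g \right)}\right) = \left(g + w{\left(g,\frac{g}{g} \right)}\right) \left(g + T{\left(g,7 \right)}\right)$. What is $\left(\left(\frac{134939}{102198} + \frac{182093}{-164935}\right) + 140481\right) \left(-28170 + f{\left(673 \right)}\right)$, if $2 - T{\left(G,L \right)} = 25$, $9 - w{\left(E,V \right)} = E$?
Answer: $- \frac{59788500690101422169}{16856027130} \approx -3.547 \cdot 10^{9}$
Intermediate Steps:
$w{\left(E,V \right)} = 9 - E$
$T{\left(G,L \right)} = -23$ ($T{\left(G,L \right)} = 2 - 25 = -23$)
$f{\left(g \right)} = - \frac{215}{2} + \frac{9 g}{2}$ ($f{\left(g \right)} = -4 + \frac{\left(g - \left(-9 + g\right)\right) \left(g - 23\right)}{2} = -4 + \frac{9 \left(-23 + g\right)}{2} = -4 + \frac{-207 + 9 g}{2} = -4 + \left(- \frac{207}{2} + \frac{9 g}{2}\right) = - \frac{215}{2} + \frac{9 g}{2}$)
$\left(\left(\frac{134939}{102198} + \frac{182093}{-164935}\right) + 140481\right) \left(-28170 + f{\left(673 \right)}\right) = \left(\left(\frac{134939}{102198} + \frac{182093}{-164935}\right) + 140481\right) \left(-28170 + \left(- \frac{215}{2} + \frac{9}{2} \cdot 673\right)\right) = \left(\left(134939 \cdot \frac{1}{102198} + 182093 \left(- \frac{1}{164935}\right)\right) + 140481\right) \left(-28170 + \left(- \frac{215}{2} + \frac{6057}{2}\right)\right) = \left(\left(\frac{134939}{102198} - \frac{182093}{164935}\right) + 140481\right) \left(-28170 + 2921\right) = \left(\frac{3646623551}{16856027130} + 140481\right) \left(-25249\right) = \frac{2367955193873081}{16856027130} \left(-25249\right) = - \frac{59788500690101422169}{16856027130}$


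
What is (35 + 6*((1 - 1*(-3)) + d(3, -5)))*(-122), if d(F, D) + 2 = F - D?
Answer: -11590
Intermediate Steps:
d(F, D) = -2 + F - D (d(F, D) = -2 + (F - D) = -2 + F - D)
(35 + 6*((1 - 1*(-3)) + d(3, -5)))*(-122) = (35 + 6*((1 - 1*(-3)) + (-2 + 3 - 1*(-5))))*(-122) = (35 + 6*((1 + 3) + (-2 + 3 + 5)))*(-122) = (35 + 6*(4 + 6))*(-122) = (35 + 6*10)*(-122) = (35 + 60)*(-122) = 95*(-122) = -11590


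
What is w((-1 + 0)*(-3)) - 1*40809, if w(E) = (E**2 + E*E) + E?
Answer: -40788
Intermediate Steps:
w(E) = E + 2*E**2 (w(E) = (E**2 + E**2) + E = 2*E**2 + E = E + 2*E**2)
w((-1 + 0)*(-3)) - 1*40809 = ((-1 + 0)*(-3))*(1 + 2*((-1 + 0)*(-3))) - 1*40809 = (-1*(-3))*(1 + 2*(-1*(-3))) - 40809 = 3*(1 + 2*3) - 40809 = 3*(1 + 6) - 40809 = 3*7 - 40809 = 21 - 40809 = -40788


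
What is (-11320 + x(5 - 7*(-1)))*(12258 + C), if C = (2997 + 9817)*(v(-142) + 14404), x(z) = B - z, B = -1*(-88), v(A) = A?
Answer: -2055015574344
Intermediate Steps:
B = 88
x(z) = 88 - z
C = 182753268 (C = (2997 + 9817)*(-142 + 14404) = 12814*14262 = 182753268)
(-11320 + x(5 - 7*(-1)))*(12258 + C) = (-11320 + (88 - (5 - 7*(-1))))*(12258 + 182753268) = (-11320 + (88 - (5 + 7)))*182765526 = (-11320 + (88 - 1*12))*182765526 = (-11320 + (88 - 12))*182765526 = (-11320 + 76)*182765526 = -11244*182765526 = -2055015574344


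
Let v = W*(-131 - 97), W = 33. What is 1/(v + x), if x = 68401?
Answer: 1/60877 ≈ 1.6427e-5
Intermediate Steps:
v = -7524 (v = 33*(-131 - 97) = 33*(-228) = -7524)
1/(v + x) = 1/(-7524 + 68401) = 1/60877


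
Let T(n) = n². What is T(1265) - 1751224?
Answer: -150999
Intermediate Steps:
T(1265) - 1751224 = 1265² - 1751224 = 1600225 - 1751224 = -150999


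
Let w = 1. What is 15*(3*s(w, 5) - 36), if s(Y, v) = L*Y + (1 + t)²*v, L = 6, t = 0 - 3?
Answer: 630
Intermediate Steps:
t = -3
s(Y, v) = 4*v + 6*Y (s(Y, v) = 6*Y + (1 - 3)²*v = 6*Y + (-2)²*v = 6*Y + 4*v = 4*v + 6*Y)
15*(3*s(w, 5) - 36) = 15*(3*(4*5 + 6*1) - 36) = 15*(3*(20 + 6) - 36) = 15*(3*26 - 36) = 15*(78 - 36) = 15*42 = 630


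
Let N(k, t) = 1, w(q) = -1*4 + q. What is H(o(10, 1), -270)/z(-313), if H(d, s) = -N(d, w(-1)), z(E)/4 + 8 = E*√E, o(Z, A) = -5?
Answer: 2/30664361 - 313*I*√313/122657444 ≈ 6.5222e-8 - 4.5146e-5*I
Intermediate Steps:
w(q) = -4 + q
z(E) = -32 + 4*E^(3/2) (z(E) = -32 + 4*(E*√E) = -32 + 4*E^(3/2))
H(d, s) = -1 (H(d, s) = -1*1 = -1)
H(o(10, 1), -270)/z(-313) = -1/(-32 + 4*(-313)^(3/2)) = -1/(-32 + 4*(-313*I*√313)) = -1/(-32 - 1252*I*√313)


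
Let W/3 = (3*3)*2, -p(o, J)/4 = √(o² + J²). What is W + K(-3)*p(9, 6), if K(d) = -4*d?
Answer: 54 - 144*√13 ≈ -465.20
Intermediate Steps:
p(o, J) = -4*√(J² + o²) (p(o, J) = -4*√(o² + J²) = -4*√(J² + o²))
W = 54 (W = 3*((3*3)*2) = 3*(9*2) = 3*18 = 54)
W + K(-3)*p(9, 6) = 54 + (-4*(-3))*(-4*√(6² + 9²)) = 54 + 12*(-4*√(36 + 81)) = 54 + 12*(-12*√13) = 54 - 144*√13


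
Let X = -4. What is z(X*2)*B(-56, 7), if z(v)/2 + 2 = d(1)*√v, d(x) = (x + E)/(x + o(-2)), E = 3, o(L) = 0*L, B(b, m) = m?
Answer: -28 + 112*I*√2 ≈ -28.0 + 158.39*I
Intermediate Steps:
o(L) = 0
d(x) = (3 + x)/x (d(x) = (x + 3)/(x + 0) = (3 + x)/x)
z(v) = -4 + 8*√v (z(v) = -4 + 2*(((3 + 1)/1)*√v) = -4 + 2*((1*4)*√v) = -4 + 2*(4*√v) = -4 + 8*√v)
z(X*2)*B(-56, 7) = (-4 + 8*√(-4*2))*7 = (-4 + 8*√(-8))*7 = (-4 + 8*(2*I*√2))*7 = (-4 + 16*I*√2)*7 = -28 + 112*I*√2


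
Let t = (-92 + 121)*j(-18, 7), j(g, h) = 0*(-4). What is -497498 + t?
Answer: -497498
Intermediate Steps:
j(g, h) = 0
t = 0 (t = (-92 + 121)*0 = 29*0 = 0)
-497498 + t = -497498 + 0 = -497498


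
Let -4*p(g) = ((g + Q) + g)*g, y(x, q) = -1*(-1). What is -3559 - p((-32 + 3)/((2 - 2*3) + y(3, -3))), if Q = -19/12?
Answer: -168773/48 ≈ -3516.1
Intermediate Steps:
Q = -19/12 (Q = -19*1/12 = -19/12 ≈ -1.5833)
y(x, q) = 1
p(g) = -g*(-19/12 + 2*g)/4 (p(g) = -((g - 19/12) + g)*g/4 = -((-19/12 + g) + g)*g/4 = -(-19/12 + 2*g)*g/4 = -g*(-19/12 + 2*g)/4)
-3559 - p((-32 + 3)/((2 - 2*3) + y(3, -3))) = -3559 - (-32 + 3)/((2 - 2*3) + 1)*(19 - 24*(-32 + 3)/((2 - 2*3) + 1))/48 = -3559 - (-29/((2 - 6) + 1))*(19 - (-696)/((2 - 6) + 1))/48 = -3559 - (-29/(-4 + 1))*(19 - (-696)/(-4 + 1))/48 = -3559 - (-29/(-3))*(19 - (-696)/(-3))/48 = -3559 - (-29*(-⅓))*(19 - (-696)*(-1)/3)/48 = -3559 - 29*(19 - 24*29/3)/(48*3) = -3559 - 29*(19 - 232)/(48*3) = -3559 - 29*(-213)/(48*3) = -3559 - 1*(-2059/48) = -3559 + 2059/48 = -168773/48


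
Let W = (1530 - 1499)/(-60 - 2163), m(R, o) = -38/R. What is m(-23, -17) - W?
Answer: 85187/51129 ≈ 1.6661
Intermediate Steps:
W = -31/2223 (W = 31/(-2223) = 31*(-1/2223) = -31/2223 ≈ -0.013945)
m(-23, -17) - W = -38/(-23) - 1*(-31/2223) = -38*(-1/23) + 31/2223 = 38/23 + 31/2223 = 85187/51129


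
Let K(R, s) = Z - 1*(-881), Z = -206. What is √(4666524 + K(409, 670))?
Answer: √4667199 ≈ 2160.4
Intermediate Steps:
K(R, s) = 675 (K(R, s) = -206 - 1*(-881) = -206 + 881 = 675)
√(4666524 + K(409, 670)) = √(4666524 + 675) = √4667199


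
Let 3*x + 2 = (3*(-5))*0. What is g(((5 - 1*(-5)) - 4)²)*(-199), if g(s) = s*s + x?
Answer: -773314/3 ≈ -2.5777e+5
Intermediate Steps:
x = -⅔ (x = -⅔ + ((3*(-5))*0)/3 = -⅔ + (-15*0)/3 = -⅔ + (⅓)*0 = -⅔ + 0 = -⅔ ≈ -0.66667)
g(s) = -⅔ + s² (g(s) = s*s - ⅔ = s² - ⅔ = -⅔ + s²)
g(((5 - 1*(-5)) - 4)²)*(-199) = (-⅔ + (((5 - 1*(-5)) - 4)²)²)*(-199) = (-⅔ + (((5 + 5) - 4)²)²)*(-199) = (-⅔ + ((10 - 4)²)²)*(-199) = (-⅔ + (6²)²)*(-199) = (-⅔ + 36²)*(-199) = (-⅔ + 1296)*(-199) = (3886/3)*(-199) = -773314/3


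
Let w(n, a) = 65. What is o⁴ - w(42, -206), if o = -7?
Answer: 2336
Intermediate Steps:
o⁴ - w(42, -206) = (-7)⁴ - 1*65 = 2401 - 65 = 2336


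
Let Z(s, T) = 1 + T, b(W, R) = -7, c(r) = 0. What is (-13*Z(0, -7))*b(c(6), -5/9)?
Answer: -546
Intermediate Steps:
(-13*Z(0, -7))*b(c(6), -5/9) = -13*(1 - 7)*(-7) = -13*(-6)*(-7) = 78*(-7) = -546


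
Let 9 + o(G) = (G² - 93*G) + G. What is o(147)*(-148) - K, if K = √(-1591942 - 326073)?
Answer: -1195248 - I*√1918015 ≈ -1.1952e+6 - 1384.9*I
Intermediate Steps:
K = I*√1918015 (K = √(-1918015) = I*√1918015 ≈ 1384.9*I)
o(G) = -9 + G² - 92*G (o(G) = -9 + ((G² - 93*G) + G) = -9 + (G² - 92*G) = -9 + G² - 92*G)
o(147)*(-148) - K = (-9 + 147² - 92*147)*(-148) - I*√1918015 = (-9 + 21609 - 13524)*(-148) - I*√1918015 = 8076*(-148) - I*√1918015 = -1195248 - I*√1918015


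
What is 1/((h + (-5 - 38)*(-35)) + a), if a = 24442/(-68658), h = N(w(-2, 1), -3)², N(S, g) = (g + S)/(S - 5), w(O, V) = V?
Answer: 137316/206646025 ≈ 0.00066450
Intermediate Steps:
N(S, g) = (S + g)/(-5 + S)
h = ¼ (h = ((1 - 3)/(-5 + 1))² = (-2/(-4))² = (-¼*(-2))² = (½)² = ¼ ≈ 0.25000)
a = -12221/34329 (a = 24442*(-1/68658) = -12221/34329 ≈ -0.35600)
1/((h + (-5 - 38)*(-35)) + a) = 1/((¼ + (-5 - 38)*(-35)) - 12221/34329) = 1/((¼ - 43*(-35)) - 12221/34329) = 1/((¼ + 1505) - 12221/34329) = 1/(6021/4 - 12221/34329) = 1/(206646025/137316) = 137316/206646025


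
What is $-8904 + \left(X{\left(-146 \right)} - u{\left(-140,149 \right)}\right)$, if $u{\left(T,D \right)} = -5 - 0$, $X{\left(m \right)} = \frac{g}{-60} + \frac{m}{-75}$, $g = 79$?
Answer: $- \frac{889837}{100} \approx -8898.4$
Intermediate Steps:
$X{\left(m \right)} = - \frac{79}{60} - \frac{m}{75}$ ($X{\left(m \right)} = \frac{79}{-60} + \frac{m}{-75} = 79 \left(- \frac{1}{60}\right) + m \left(- \frac{1}{75}\right) = - \frac{79}{60} - \frac{m}{75}$)
$u{\left(T,D \right)} = -5$ ($u{\left(T,D \right)} = -5 + 0 = -5$)
$-8904 + \left(X{\left(-146 \right)} - u{\left(-140,149 \right)}\right) = -8904 - - \frac{563}{100} = -8904 + \left(\left(- \frac{79}{60} + \frac{146}{75}\right) + 5\right) = -8904 + \left(\frac{63}{100} + 5\right) = -8904 + \frac{563}{100} = - \frac{889837}{100}$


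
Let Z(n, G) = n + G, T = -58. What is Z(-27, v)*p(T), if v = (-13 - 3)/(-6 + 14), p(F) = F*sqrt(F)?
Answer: 1682*I*sqrt(58) ≈ 12810.0*I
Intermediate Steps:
p(F) = F**(3/2)
v = -2 (v = -16/8 = -16*1/8 = -2)
Z(n, G) = G + n
Z(-27, v)*p(T) = (-2 - 27)*(-58)**(3/2) = -(-1682)*I*sqrt(58) = 1682*I*sqrt(58)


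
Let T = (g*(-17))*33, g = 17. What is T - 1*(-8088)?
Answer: -1449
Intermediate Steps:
T = -9537 (T = (17*(-17))*33 = -289*33 = -9537)
T - 1*(-8088) = -9537 - 1*(-8088) = -9537 + 8088 = -1449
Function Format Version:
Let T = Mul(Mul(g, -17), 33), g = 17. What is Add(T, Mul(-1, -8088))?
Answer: -1449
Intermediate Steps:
T = -9537 (T = Mul(Mul(17, -17), 33) = Mul(-289, 33) = -9537)
Add(T, Mul(-1, -8088)) = Add(-9537, Mul(-1, -8088)) = Add(-9537, 8088) = -1449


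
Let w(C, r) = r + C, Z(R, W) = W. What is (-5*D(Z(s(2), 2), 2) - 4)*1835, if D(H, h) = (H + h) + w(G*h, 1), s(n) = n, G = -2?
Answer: -16515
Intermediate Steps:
w(C, r) = C + r
D(H, h) = 1 + H - h (D(H, h) = (H + h) + (-2*h + 1) = (H + h) + (1 - 2*h) = 1 + H - h)
(-5*D(Z(s(2), 2), 2) - 4)*1835 = (-5*(1 + 2 - 1*2) - 4)*1835 = (-5*(1 + 2 - 2) - 4)*1835 = (-5*1 - 4)*1835 = (-5 - 4)*1835 = -9*1835 = -16515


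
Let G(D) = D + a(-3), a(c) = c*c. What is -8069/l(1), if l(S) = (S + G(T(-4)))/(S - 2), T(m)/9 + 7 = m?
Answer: -8069/89 ≈ -90.663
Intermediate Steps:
T(m) = -63 + 9*m
a(c) = c**2
G(D) = 9 + D (G(D) = D + (-3)**2 = D + 9 = 9 + D)
l(S) = (-90 + S)/(-2 + S) (l(S) = (S + (9 + (-63 + 9*(-4))))/(S - 2) = (S + (9 + (-63 - 36)))/(-2 + S) = (S + (9 - 99))/(-2 + S) = (S - 90)/(-2 + S) = (-90 + S)/(-2 + S))
-8069/l(1) = -8069/((-90 + 1)/(-2 + 1)) = -8069/(-89/(-1)) = -8069/(-1*(-89)) = -8069/89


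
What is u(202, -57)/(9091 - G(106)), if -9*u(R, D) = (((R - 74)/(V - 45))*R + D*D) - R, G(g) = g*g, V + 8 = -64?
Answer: 330643/2258685 ≈ 0.14639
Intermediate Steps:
V = -72 (V = -8 - 64 = -72)
G(g) = g²
u(R, D) = -D²/9 + R/9 - R*(74/117 - R/117)/9 (u(R, D) = -((((R - 74)/(-72 - 45))*R + D*D) - R)/9 = -((((-74 + R)/(-117))*R + D²) - R)/9 = -((((-74 + R)*(-1/117))*R + D²) - R)/9 = -(((74/117 - R/117)*R + D²) - R)/9 = -((R*(74/117 - R/117) + D²) - R)/9 = -((D² + R*(74/117 - R/117)) - R)/9 = -(D² - R + R*(74/117 - R/117))/9 = -D²/9 + R/9 - R*(74/117 - R/117)/9)
u(202, -57)/(9091 - G(106)) = (-⅑*(-57)² + (1/1053)*202² + (43/1053)*202)/(9091 - 1*106²) = (-⅑*3249 + (1/1053)*40804 + 8686/1053)/(9091 - 1*11236) = (-361 + 40804/1053 + 8686/1053)/(9091 - 11236) = -330643/1053/(-2145) = -330643/1053*(-1/2145) = 330643/2258685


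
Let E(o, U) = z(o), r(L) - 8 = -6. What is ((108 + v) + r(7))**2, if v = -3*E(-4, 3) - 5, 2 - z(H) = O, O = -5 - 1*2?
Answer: 6084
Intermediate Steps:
O = -7 (O = -5 - 2 = -7)
z(H) = 9 (z(H) = 2 - 1*(-7) = 2 + 7 = 9)
r(L) = 2 (r(L) = 8 - 6 = 2)
E(o, U) = 9
v = -32 (v = -3*9 - 5 = -27 - 5 = -32)
((108 + v) + r(7))**2 = ((108 - 32) + 2)**2 = (76 + 2)**2 = 78**2 = 6084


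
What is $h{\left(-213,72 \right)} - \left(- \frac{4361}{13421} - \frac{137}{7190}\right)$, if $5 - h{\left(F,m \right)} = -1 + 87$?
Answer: $- \frac{7783061923}{96496990} \approx -80.656$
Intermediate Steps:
$h{\left(F,m \right)} = -81$ ($h{\left(F,m \right)} = 5 - \left(-1 + 87\right) = 5 - 86 = -81$)
$h{\left(-213,72 \right)} - \left(- \frac{4361}{13421} - \frac{137}{7190}\right) = -81 - \left(- \frac{4361}{13421} - \frac{137}{7190}\right) = -81 - - \frac{33194267}{96496990} = -81 + \frac{33194267}{96496990} = - \frac{7783061923}{96496990}$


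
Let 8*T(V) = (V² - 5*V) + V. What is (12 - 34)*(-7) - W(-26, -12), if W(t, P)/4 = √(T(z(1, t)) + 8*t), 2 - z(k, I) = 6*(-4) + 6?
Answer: 154 - 8*I*√42 ≈ 154.0 - 51.846*I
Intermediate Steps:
z(k, I) = 20 (z(k, I) = 2 - (6*(-4) + 6) = 2 - (-24 + 6) = 2 - 1*(-18) = 2 + 18 = 20)
T(V) = -V/2 + V²/8 (T(V) = ((V² - 5*V) + V)/8 = (V² - 4*V)/8 = -V/2 + V²/8)
W(t, P) = 4*√(40 + 8*t) (W(t, P) = 4*√((⅛)*20*(-4 + 20) + 8*t) = 4*√((⅛)*20*16 + 8*t) = 4*√(40 + 8*t))
(12 - 34)*(-7) - W(-26, -12) = (12 - 34)*(-7) - 8*√(10 + 2*(-26)) = -22*(-7) - 8*√(10 - 52) = 154 - 8*√(-42) = 154 - 8*I*√42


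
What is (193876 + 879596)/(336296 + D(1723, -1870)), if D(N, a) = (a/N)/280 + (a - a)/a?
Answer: 51788583168/16224264037 ≈ 3.1920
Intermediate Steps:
D(N, a) = a/(280*N) (D(N, a) = (a/N)*(1/280) + 0/a = a/(280*N) + 0 = a/(280*N))
(193876 + 879596)/(336296 + D(1723, -1870)) = (193876 + 879596)/(336296 + (1/280)*(-1870)/1723) = 1073472/(336296 + (1/280)*(-1870)*(1/1723)) = 1073472/(336296 - 187/48244) = 1073472/(16224264037/48244) = 1073472*(48244/16224264037) = 51788583168/16224264037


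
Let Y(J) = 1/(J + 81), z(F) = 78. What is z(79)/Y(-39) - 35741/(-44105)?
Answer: 144523721/44105 ≈ 3276.8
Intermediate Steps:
Y(J) = 1/(81 + J)
z(79)/Y(-39) - 35741/(-44105) = 78/(1/(81 - 39)) - 35741/(-44105) = 78/(1/42) - 35741*(-1/44105) = 78/(1/42) + 35741/44105 = 78*42 + 35741/44105 = 3276 + 35741/44105 = 144523721/44105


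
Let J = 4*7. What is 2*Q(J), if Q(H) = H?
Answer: 56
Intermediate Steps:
J = 28
2*Q(J) = 2*28 = 56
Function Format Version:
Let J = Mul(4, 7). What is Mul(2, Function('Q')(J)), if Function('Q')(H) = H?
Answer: 56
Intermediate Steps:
J = 28
Mul(2, Function('Q')(J)) = Mul(2, 28) = 56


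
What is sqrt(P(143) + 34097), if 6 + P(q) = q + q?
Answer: sqrt(34377) ≈ 185.41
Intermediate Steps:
P(q) = -6 + 2*q (P(q) = -6 + (q + q) = -6 + 2*q)
sqrt(P(143) + 34097) = sqrt((-6 + 2*143) + 34097) = sqrt((-6 + 286) + 34097) = sqrt(280 + 34097) = sqrt(34377)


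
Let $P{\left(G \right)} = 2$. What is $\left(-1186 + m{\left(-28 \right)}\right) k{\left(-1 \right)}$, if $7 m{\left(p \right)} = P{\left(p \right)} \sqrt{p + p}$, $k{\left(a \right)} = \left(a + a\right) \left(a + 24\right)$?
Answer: $54556 - \frac{184 i \sqrt{14}}{7} \approx 54556.0 - 98.352 i$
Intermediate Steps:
$k{\left(a \right)} = 2 a \left(24 + a\right)$
$m{\left(p \right)} = \frac{2 \sqrt{2} \sqrt{p}}{7}$ ($m{\left(p \right)} = \frac{2 \sqrt{p + p}}{7} = \frac{2 \sqrt{2 p}}{7} = \frac{2 \sqrt{2} \sqrt{p}}{7}$)
$\left(-1186 + m{\left(-28 \right)}\right) k{\left(-1 \right)} = \left(-1186 + \frac{2 \sqrt{2} \sqrt{-28}}{7}\right) 2 \left(-1\right) \left(24 - 1\right) = \left(-1186 + \frac{2 \sqrt{2} \cdot 2 i \sqrt{7}}{7}\right) 2 \left(-1\right) 23 = \left(-1186 + \frac{4 i \sqrt{14}}{7}\right) \left(-46\right) = 54556 - \frac{184 i \sqrt{14}}{7}$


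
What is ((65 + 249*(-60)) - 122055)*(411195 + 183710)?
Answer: -81460341650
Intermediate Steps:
((65 + 249*(-60)) - 122055)*(411195 + 183710) = ((65 - 14940) - 122055)*594905 = (-14875 - 122055)*594905 = -136930*594905 = -81460341650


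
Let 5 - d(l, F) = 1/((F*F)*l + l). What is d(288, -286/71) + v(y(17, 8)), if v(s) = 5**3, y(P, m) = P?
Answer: 3251172239/25009056 ≈ 130.00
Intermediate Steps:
v(s) = 125
d(l, F) = 5 - 1/(l + l*F**2) (d(l, F) = 5 - 1/((F*F)*l + l) = 5 - 1/(F**2*l + l) = 5 - 1/(l*F**2 + l) = 5 - 1/(l + l*F**2))
d(288, -286/71) + v(y(17, 8)) = (-1 + 5*288 + 5*288*(-286/71)**2)/(288*(1 + (-286/71)**2)) + 125 = (-1 + 1440 + 5*288*(-286*1/71)**2)/(288*(1 + (-286*1/71)**2)) + 125 = (-1 + 1440 + 5*288*(-286/71)**2)/(288*(1 + (-286/71)**2)) + 125 = (-1 + 1440 + 5*288*(81796/5041))/(288*(1 + 81796/5041)) + 125 = (-1 + 1440 + 117786240/5041)/(288*(86837/5041)) + 125 = (1/288)*(5041/86837)*(125040239/5041) + 125 = 125040239/25009056 + 125 = 3251172239/25009056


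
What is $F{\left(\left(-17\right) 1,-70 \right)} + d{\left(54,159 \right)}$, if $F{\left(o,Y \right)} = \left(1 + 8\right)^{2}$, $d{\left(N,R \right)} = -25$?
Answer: $56$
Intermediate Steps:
$F{\left(o,Y \right)} = 81$ ($F{\left(o,Y \right)} = 9^{2} = 81$)
$F{\left(\left(-17\right) 1,-70 \right)} + d{\left(54,159 \right)} = 81 - 25 = 56$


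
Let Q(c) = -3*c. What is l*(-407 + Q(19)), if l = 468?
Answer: -217152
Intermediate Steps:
l*(-407 + Q(19)) = 468*(-407 - 3*19) = 468*(-407 - 57) = 468*(-464) = -217152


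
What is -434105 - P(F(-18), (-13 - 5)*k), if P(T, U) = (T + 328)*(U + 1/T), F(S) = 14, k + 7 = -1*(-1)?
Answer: -3297458/7 ≈ -4.7107e+5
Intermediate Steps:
k = -6 (k = -7 - 1*(-1) = -7 + 1 = -6)
P(T, U) = (328 + T)*(U + 1/T)
-434105 - P(F(-18), (-13 - 5)*k) = -434105 - (1 + 328*((-13 - 5)*(-6)) + 328/14 + 14*((-13 - 5)*(-6))) = -434105 - (1 + 328*(-18*(-6)) + 328*(1/14) + 14*(-18*(-6))) = -434105 - (1 + 328*108 + 164/7 + 14*108) = -434105 - (1 + 35424 + 164/7 + 1512) = -434105 - 1*258723/7 = -434105 - 258723/7 = -3297458/7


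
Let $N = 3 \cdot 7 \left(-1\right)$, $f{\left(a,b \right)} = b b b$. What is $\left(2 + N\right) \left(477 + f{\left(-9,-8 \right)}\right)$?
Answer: $665$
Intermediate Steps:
$f{\left(a,b \right)} = b^{3}$ ($f{\left(a,b \right)} = b^{2} b = b^{3}$)
$N = -21$ ($N = 21 \left(-1\right) = -21$)
$\left(2 + N\right) \left(477 + f{\left(-9,-8 \right)}\right) = \left(2 - 21\right) \left(477 + \left(-8\right)^{3}\right) = - 19 \left(477 - 512\right) = \left(-19\right) \left(-35\right) = 665$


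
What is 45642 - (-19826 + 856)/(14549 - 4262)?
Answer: 469538224/10287 ≈ 45644.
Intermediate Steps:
45642 - (-19826 + 856)/(14549 - 4262) = 45642 - (-18970)/10287 = 45642 - 1*(-18970/10287) = 45642 + 18970/10287 = 469538224/10287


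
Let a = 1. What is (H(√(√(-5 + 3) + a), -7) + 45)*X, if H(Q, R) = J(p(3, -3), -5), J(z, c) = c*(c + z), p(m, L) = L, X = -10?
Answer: -850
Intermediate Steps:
H(Q, R) = 40 (H(Q, R) = -5*(-5 - 3) = -5*(-8) = 40)
(H(√(√(-5 + 3) + a), -7) + 45)*X = (40 + 45)*(-10) = 85*(-10) = -850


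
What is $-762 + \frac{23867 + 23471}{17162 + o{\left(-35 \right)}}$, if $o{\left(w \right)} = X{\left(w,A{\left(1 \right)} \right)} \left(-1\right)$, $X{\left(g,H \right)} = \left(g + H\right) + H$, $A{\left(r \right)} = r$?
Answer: $- \frac{13055252}{17195} \approx -759.25$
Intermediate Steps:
$X{\left(g,H \right)} = g + 2 H$ ($X{\left(g,H \right)} = \left(H + g\right) + H = g + 2 H$)
$o{\left(w \right)} = -2 - w$ ($o{\left(w \right)} = \left(w + 2 \cdot 1\right) \left(-1\right) = \left(w + 2\right) \left(-1\right) = \left(2 + w\right) \left(-1\right) = -2 - w$)
$-762 + \frac{23867 + 23471}{17162 + o{\left(-35 \right)}} = -762 + \frac{23867 + 23471}{17162 - -33} = -762 + \frac{47338}{17162 + \left(-2 + 35\right)} = -762 + \frac{47338}{17162 + 33} = -762 + \frac{47338}{17195} = - \frac{13055252}{17195}$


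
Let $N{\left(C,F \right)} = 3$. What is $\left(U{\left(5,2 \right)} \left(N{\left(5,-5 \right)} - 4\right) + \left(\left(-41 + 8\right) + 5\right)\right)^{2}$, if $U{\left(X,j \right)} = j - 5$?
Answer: $625$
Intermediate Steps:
$U{\left(X,j \right)} = -5 + j$
$\left(U{\left(5,2 \right)} \left(N{\left(5,-5 \right)} - 4\right) + \left(\left(-41 + 8\right) + 5\right)\right)^{2} = \left(\left(-5 + 2\right) \left(3 - 4\right) + \left(\left(-41 + 8\right) + 5\right)\right)^{2} = \left(\left(-3\right) \left(-1\right) + \left(-33 + 5\right)\right)^{2} = \left(3 - 28\right)^{2} = \left(-25\right)^{2} = 625$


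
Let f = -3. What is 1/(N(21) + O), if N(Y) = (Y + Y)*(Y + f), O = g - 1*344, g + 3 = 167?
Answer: 1/576 ≈ 0.0017361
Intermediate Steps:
g = 164 (g = -3 + 167 = 164)
O = -180 (O = 164 - 1*344 = 164 - 344 = -180)
N(Y) = 2*Y*(-3 + Y) (N(Y) = (Y + Y)*(Y - 3) = (2*Y)*(-3 + Y) = 2*Y*(-3 + Y))
1/(N(21) + O) = 1/(2*21*(-3 + 21) - 180) = 1/(2*21*18 - 180) = 1/(756 - 180) = 1/576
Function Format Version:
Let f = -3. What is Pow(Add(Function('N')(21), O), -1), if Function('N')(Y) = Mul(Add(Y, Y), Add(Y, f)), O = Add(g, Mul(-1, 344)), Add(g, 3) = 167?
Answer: Rational(1, 576) ≈ 0.0017361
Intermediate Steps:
g = 164 (g = Add(-3, 167) = 164)
O = -180 (O = Add(164, Mul(-1, 344)) = Add(164, -344) = -180)
Function('N')(Y) = Mul(2, Y, Add(-3, Y)) (Function('N')(Y) = Mul(Add(Y, Y), Add(Y, -3)) = Mul(Mul(2, Y), Add(-3, Y)) = Mul(2, Y, Add(-3, Y)))
Pow(Add(Function('N')(21), O), -1) = Pow(Add(Mul(2, 21, Add(-3, 21)), -180), -1) = Pow(Add(Mul(2, 21, 18), -180), -1) = Pow(Add(756, -180), -1) = Pow(576, -1) = Rational(1, 576)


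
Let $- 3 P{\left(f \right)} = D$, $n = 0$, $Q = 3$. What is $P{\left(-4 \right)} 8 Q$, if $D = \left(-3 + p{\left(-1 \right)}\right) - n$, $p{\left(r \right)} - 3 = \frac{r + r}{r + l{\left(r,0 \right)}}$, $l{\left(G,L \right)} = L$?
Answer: $-16$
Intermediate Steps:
$p{\left(r \right)} = 5$ ($p{\left(r \right)} = 3 + \frac{r + r}{r + 0} = 3 + \frac{2 r}{r} = 3 + 2 = 5$)
$D = 2$ ($D = \left(-3 + 5\right) - 0 = 2 + 0 = 2$)
$P{\left(f \right)} = - \frac{2}{3}$ ($P{\left(f \right)} = \left(- \frac{1}{3}\right) 2 = - \frac{2}{3}$)
$P{\left(-4 \right)} 8 Q = \left(- \frac{2}{3}\right) 8 \cdot 3 = \left(- \frac{16}{3}\right) 3 = -16$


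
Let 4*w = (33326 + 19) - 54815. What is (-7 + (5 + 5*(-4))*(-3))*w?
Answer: -203965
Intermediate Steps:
w = -10735/2 (w = ((33326 + 19) - 54815)/4 = (33345 - 54815)/4 = (¼)*(-21470) = -10735/2 ≈ -5367.5)
(-7 + (5 + 5*(-4))*(-3))*w = (-7 + (5 + 5*(-4))*(-3))*(-10735/2) = (-7 + (5 - 20)*(-3))*(-10735/2) = (-7 - 15*(-3))*(-10735/2) = (-7 + 45)*(-10735/2) = 38*(-10735/2) = -203965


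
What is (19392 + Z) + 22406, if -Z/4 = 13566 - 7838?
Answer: 18886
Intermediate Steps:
Z = -22912 (Z = -4*(13566 - 7838) = -4*5728 = -22912)
(19392 + Z) + 22406 = (19392 - 22912) + 22406 = -3520 + 22406 = 18886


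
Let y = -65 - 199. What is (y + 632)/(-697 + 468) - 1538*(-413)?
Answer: 145459058/229 ≈ 6.3519e+5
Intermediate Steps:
y = -264
(y + 632)/(-697 + 468) - 1538*(-413) = (-264 + 632)/(-697 + 468) - 1538*(-413) = 368/(-229) + 635194 = 368*(-1/229) + 635194 = -368/229 + 635194 = 145459058/229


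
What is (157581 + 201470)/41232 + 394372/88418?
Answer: 2182150801/165711408 ≈ 13.168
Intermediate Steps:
(157581 + 201470)/41232 + 394372/88418 = 359051*(1/41232) + 394372*(1/88418) = 359051/41232 + 17926/4019 = 2182150801/165711408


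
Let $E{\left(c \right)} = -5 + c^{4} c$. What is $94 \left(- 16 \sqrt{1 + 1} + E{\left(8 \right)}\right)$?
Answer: $3079722 - 1504 \sqrt{2} \approx 3.0776 \cdot 10^{6}$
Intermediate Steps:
$E{\left(c \right)} = -5 + c^{5}$
$94 \left(- 16 \sqrt{1 + 1} + E{\left(8 \right)}\right) = 94 \left(- 16 \sqrt{1 + 1} - \left(5 - 8^{5}\right)\right) = 94 \left(- 16 \sqrt{2} + \left(-5 + 32768\right)\right) = 94 \left(- 16 \sqrt{2} + 32763\right) = 94 \left(32763 - 16 \sqrt{2}\right) = 3079722 - 1504 \sqrt{2}$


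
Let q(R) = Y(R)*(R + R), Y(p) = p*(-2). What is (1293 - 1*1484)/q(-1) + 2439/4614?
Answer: 148505/3076 ≈ 48.279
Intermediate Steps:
Y(p) = -2*p
q(R) = -4*R² (q(R) = (-2*R)*(R + R) = (-2*R)*(2*R) = -4*R²)
(1293 - 1*1484)/q(-1) + 2439/4614 = (1293 - 1*1484)/((-4*(-1)²)) + 2439/4614 = (1293 - 1484)/((-4*1)) + 2439*(1/4614) = -191/(-4) + 813/1538 = -191*(-¼) + 813/1538 = 191/4 + 813/1538 = 148505/3076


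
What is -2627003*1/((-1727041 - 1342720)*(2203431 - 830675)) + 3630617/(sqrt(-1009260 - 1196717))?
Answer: 2627003/4214032831316 - 3630617*I*sqrt(2205977)/2205977 ≈ 6.2339e-7 - 2444.4*I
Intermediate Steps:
-2627003*1/((-1727041 - 1342720)*(2203431 - 830675)) + 3630617/(sqrt(-1009260 - 1196717)) = -2627003/((-3069761*1372756)) + 3630617/(sqrt(-2205977)) = -2627003/(-4214032831316) + 3630617/((I*sqrt(2205977))) = -2627003*(-1/4214032831316) + 3630617*(-I*sqrt(2205977)/2205977) = 2627003/4214032831316 - 3630617*I*sqrt(2205977)/2205977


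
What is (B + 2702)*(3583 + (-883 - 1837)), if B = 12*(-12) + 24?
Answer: 2228266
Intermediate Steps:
B = -120 (B = -144 + 24 = -120)
(B + 2702)*(3583 + (-883 - 1837)) = (-120 + 2702)*(3583 + (-883 - 1837)) = 2582*(3583 - 2720) = 2582*863 = 2228266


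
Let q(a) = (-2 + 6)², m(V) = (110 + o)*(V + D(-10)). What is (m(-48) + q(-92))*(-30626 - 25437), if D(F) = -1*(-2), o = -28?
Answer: 210572628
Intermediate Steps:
D(F) = 2
m(V) = 164 + 82*V (m(V) = (110 - 28)*(V + 2) = 82*(2 + V) = 164 + 82*V)
q(a) = 16 (q(a) = 4² = 16)
(m(-48) + q(-92))*(-30626 - 25437) = ((164 + 82*(-48)) + 16)*(-30626 - 25437) = ((164 - 3936) + 16)*(-56063) = (-3772 + 16)*(-56063) = -3756*(-56063) = 210572628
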